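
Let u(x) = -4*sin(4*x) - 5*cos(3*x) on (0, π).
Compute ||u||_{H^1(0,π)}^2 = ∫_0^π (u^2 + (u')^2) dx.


||u||_{H^1(0,π)}^2 = 3200/7 + 261*π

u'(x) = 15*sin(3*x) - 16*cos(4*x).
Expand u² and (u')² and integrate term by term on (0, π), using: for integers n ≥ 1, ∫_0^π sin²(nx) dx = ∫_0^π cos²(nx) dx = π/2; for n ≠ n', ∫_0^π sin(nx)sin(n'x) dx = ∫_0^π cos(nx)cos(n'x) dx = 0; and by product-to-sum, ∫_0^π sin(nx)cos(n'x) dx = ½∫_0^π [sin((n+n')x) + sin((n−n')x)] dx, which is 0 when n+n' is even and 2n/(n²−n'²) when n+n' is odd (it need not vanish on (0, π)).
  u² squared terms: (-5)²·∫cos(3x)² dx = 25·π/2 = 25*π/2;  (-4)²·∫sin(4x)² dx = 16·π/2 = 8*π.
  u² cross terms: 2·(-5)·(-4)·∫cos(3x)·sin(4x) dx = 40·(8/7) = 320/7.
  So ∫_0^π u² dx = 25*π/2 + 8*π + 320/7 = 320/7 + 41*π/2.
  (u')² squared terms: (-16)²·∫cos(4x)² dx = 256·π/2 = 128*π;  (15)²·∫sin(3x)² dx = 225·π/2 = 225*π/2.
  (u')² cross terms: 2·(-16)·(15)·∫cos(4x)·sin(3x) dx = -480·(-6/7) = 2880/7.
  So ∫_0^π (u')² dx = 128*π + 225*π/2 + 2880/7 = 2880/7 + 481*π/2.
||u||_{H^1}^2 = (320/7 + 41*π/2) + (2880/7 + 481*π/2) = 3200/7 + 261*π.


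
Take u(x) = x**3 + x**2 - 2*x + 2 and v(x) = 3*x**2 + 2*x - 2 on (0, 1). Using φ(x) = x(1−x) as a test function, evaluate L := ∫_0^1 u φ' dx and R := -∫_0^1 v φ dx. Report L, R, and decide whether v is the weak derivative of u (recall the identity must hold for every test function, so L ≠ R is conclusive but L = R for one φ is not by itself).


LHS = 1/60, RHS = 1/60. Yes, v = u' weakly.

u(x) = x**3 + x**2 - 2*x + 2, classical derivative u'(x) = 3*x**2 + 2*x - 2.
φ(x) = x(1−x), so φ'(x) = 1 - 2*x.
Note φ(0) = φ(1) = 0, so the boundary term u·φ vanishes.
LHS = ∫_0^1 u(x) φ'(x) dx = ∫_0^1 (-2*x^4 - x^3 + 5*x^2 - 6*x + 2) dx. Term by term:
  ∫_0^1 -2*x^4 dx = -2/5;  ∫_0^1 -x^3 dx = -1/4;  ∫_0^1 5*x^2 dx = 5/3;
  ∫_0^1 -6*x dx = -3;  ∫_0^1 2 dx = 2.
Sum: -2/5 − 1/4 + 5/3 − 3 + 2 = 1/60.
So LHS = 1/60.
∫_0^1 v(x) φ(x) dx = ∫_0^1 (-3*x^4 + x^3 + 4*x^2 - 2*x) dx. Term by term:
  ∫_0^1 -3*x^4 dx = -3/5;  ∫_0^1 x^3 dx = 1/4;  ∫_0^1 4*x^2 dx = 4/3;
  ∫_0^1 -2*x dx = -1.
Sum: -3/5 + 1/4 + 4/3 − 1 = -1/60.
So RHS = -∫_0^1 v(x) φ(x) dx = 1/60.
LHS = RHS, so the identity holds for this test φ.
Moreover u is smooth here and v(x) = u'(x) = 3*x**2 + 2*x - 2 pointwise, so the identity holds for every test function. Hence v is the weak derivative of u.


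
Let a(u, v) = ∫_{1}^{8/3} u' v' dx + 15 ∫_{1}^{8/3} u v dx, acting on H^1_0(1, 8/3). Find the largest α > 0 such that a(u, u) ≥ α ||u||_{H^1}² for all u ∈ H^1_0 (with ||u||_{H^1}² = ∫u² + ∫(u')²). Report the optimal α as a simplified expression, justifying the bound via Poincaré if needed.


α = 1

Coercivity of a(·,·) on H^1_0(1, 8/3) means a(u, u) ≥ α ||u||_{H^1}² for every u ∈ H^1_0.
The interval has length L = 5/3, and Poincaré/coercivity depend only on L. Here a(u, u) = ∫(u')² + (15)·∫u².
Here c = 15 ≥ 1, so a(u,u) = ∫(u')² + c∫u² ≥ ∫(u')² + ∫u² = ||u||_{H^1}², i.e. α = 1 works. No larger α is possible: a(u,u) ≥ α||u||_{H^1}² means (1−α)∫(u')² ≥ (α−c)∫u², and for the modes u_n = sin(nπ(x−x₀)/L) (x₀ the left endpoint) one has ∫u_n²/∫(u_n')² = (L/(nπ))² → 0, so a(u_n,u_n)/||u_n||_{H^1}² → 1. Hence the optimal constant is α = 1.
Therefore α = 1.


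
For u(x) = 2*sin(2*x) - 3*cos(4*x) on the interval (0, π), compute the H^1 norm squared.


||u||_{H^1(0,π)}^2 = 173*π/2

u'(x) = 12*sin(4*x) + 4*cos(2*x).
Expand u² and (u')² and integrate term by term on (0, π), using: for integers n ≥ 1, ∫_0^π sin²(nx) dx = ∫_0^π cos²(nx) dx = π/2; for n ≠ n', ∫_0^π sin(nx)sin(n'x) dx = ∫_0^π cos(nx)cos(n'x) dx = 0; and by product-to-sum, ∫_0^π sin(nx)cos(n'x) dx = ½∫_0^π [sin((n+n')x) + sin((n−n')x)] dx, which is 0 when n+n' is even and 2n/(n²−n'²) when n+n' is odd (it need not vanish on (0, π)).
  u² squared terms: (-3)²·∫cos(4x)² dx = 9·π/2 = 9*π/2;  (2)²·∫sin(2x)² dx = 4·π/2 = 2*π.
  u² cross terms: 2·(-3)·(2)·∫cos(4x)·sin(2x) dx = -12·(0) = 0.
  So ∫_0^π u² dx = 9*π/2 + 2*π + 0 = 13*π/2.
  (u')² squared terms: (4)²·∫cos(2x)² dx = 16·π/2 = 8*π;  (12)²·∫sin(4x)² dx = 144·π/2 = 72*π.
  (u')² cross terms: 2·(4)·(12)·∫cos(2x)·sin(4x) dx = 96·(0) = 0.
  So ∫_0^π (u')² dx = 8*π + 72*π + 0 = 80*π.
||u||_{H^1}^2 = (13*π/2) + (80*π) = 173*π/2.


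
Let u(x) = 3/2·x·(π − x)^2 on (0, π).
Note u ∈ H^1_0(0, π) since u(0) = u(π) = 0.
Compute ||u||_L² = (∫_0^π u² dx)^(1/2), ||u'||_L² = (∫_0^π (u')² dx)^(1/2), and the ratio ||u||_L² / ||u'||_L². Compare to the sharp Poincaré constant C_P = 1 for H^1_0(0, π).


||u||_L² / ||u'||_L² = sqrt(14)*π/14 < C_P = 1.

u(x) = 3/2·x·(π − x)^2, so u'(x) = 3*(x - π)*(3*x - π)/2.
u(x) = 3/2·x·(π − x)^2 vanishes at x = 0 and x = π, so u ∈ H^1_0(0, π). Differentiate via the product rule and integrate the resulting polynomials term by term.
  ∫_0^π u² dx = ∫_0^π (9*x^6/4 - 9*π*x^5 + 27*π^2*x^4/2 - 9*π^3*x^3 + 9*π^4*x^2/4) dx. Term by term:
    ∫_0^π 9*x^6/4 dx = 9*π^7/28;  ∫_0^π -9*π*x^5 dx = -3*π^7/2;  ∫_0^π 27*π^2*x^4/2 dx = 27*π^7/10;
    ∫_0^π -9*π^3*x^3 dx = -9*π^7/4;  ∫_0^π 9*π^4*x^2/4 dx = 3*π^7/4.
  Sum: 9*π^7/28 − 3*π^7/2 + 27*π^7/10 − 9*π^7/4 + 3*π^7/4 = 3*π^7/140.
  ∫_0^π (u')² dx = ∫_0^π (81*x^4/4 - 54*π*x^3 + 99*π^2*x^2/2 - 18*π^3*x + 9*π^4/4) dx. Term by term:
    ∫_0^π 81*x^4/4 dx = 81*π^5/20;  ∫_0^π -54*π*x^3 dx = -27*π^5/2;  ∫_0^π 99*π^2*x^2/2 dx = 33*π^5/2;
    ∫_0^π -18*π^3*x dx = -9*π^5;  ∫_0^π 9*π^4/4 dx = 9*π^5/4.
  Sum: 81*π^5/20 − 27*π^5/2 + 33*π^5/2 − 9*π^5 + 9*π^5/4 = 3*π^5/10.
∫_0^π u² dx = 3*π^7/140, so ||u||_L² = sqrt(105)*π^(7/2)/70.
∫_0^π (u')² dx = 3*π^5/10, so ||u'||_L² = sqrt(30)*π^(5/2)/10.
Ratio ||u||_L² / ||u'||_L² = sqrt(14)*π/14.
Sharp Poincaré constant on H^1_0(0, π) is C_P = L/π = 1, achieved by sin(x).
A polynomial bump cannot attain the sharp Poincaré constant (only the first sine eigenfunction does), so the ratio is strictly less than C_P, consistent with ||u||_L² ≤ C_P ||u'||_L².


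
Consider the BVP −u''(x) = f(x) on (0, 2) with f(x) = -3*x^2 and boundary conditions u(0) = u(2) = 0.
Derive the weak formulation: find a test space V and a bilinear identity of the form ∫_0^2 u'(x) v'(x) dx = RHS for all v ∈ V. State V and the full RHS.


V = H^1_0(0, 2) (so v(0) = v(2) = 0); weak form: ∫_0^2 u'v' dx = ∫_0^2 (-3*x^2) v dx for all v ∈ V.

Multiply both sides by a test function v and integrate from 0 to 2:
  ∫_0^2 −u''(x) v(x) dx = ∫_0^2 f(x) v(x) dx.
Integrate the LHS by parts once:
  ∫_0^2 −u'' v dx = −[u'(x) v(x)]_0^2 + ∫_0^2 u'(x) v'(x) dx.
Thus ∫_0^2 u'(x) v'(x) dx = ∫_0^2 f(x) v(x) dx + [u'(x) v(x)]_0^2.
Choose V so that boundary terms are either known or forced to vanish.
u is Dirichlet: u(0) = u(2) = 0. Let V = H^1_0(0, 2); then v(0) = v(2) = 0, and [u' v]_0^2 = 0.
Weak formulation: find u (satisfying any essential BC) such that ∫_0^2 u'(x) v'(x) dx = ∫_0^2 f v dx for all v ∈ V.
Substituting f(x) = -3*x^2, the right-hand side is ∫_0^2 (-3*x^2) v dx.


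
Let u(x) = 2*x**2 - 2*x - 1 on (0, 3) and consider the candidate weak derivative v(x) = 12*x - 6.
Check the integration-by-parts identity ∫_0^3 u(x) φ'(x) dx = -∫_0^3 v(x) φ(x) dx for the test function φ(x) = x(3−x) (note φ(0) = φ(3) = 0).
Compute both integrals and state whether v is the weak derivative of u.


LHS = -18, RHS = -54. No, v is not the weak derivative of u.

u(x) = 2*x**2 - 2*x - 1, classical derivative u'(x) = 4*x - 2.
φ(x) = x(3−x), so φ'(x) = 3 - 2*x.
Note φ(0) = φ(3) = 0, so the boundary term u·φ vanishes.
LHS = ∫_0^3 u(x) φ'(x) dx = ∫_0^3 (-4*x^3 + 10*x^2 - 4*x - 3) dx. Term by term:
  ∫_0^3 -4*x^3 dx = -81;  ∫_0^3 10*x^2 dx = 90;  ∫_0^3 -4*x dx = -18;
  ∫_0^3 -3 dx = -9.
Sum: -81 + 90 − 18 − 9 = -18.
So LHS = -18.
∫_0^3 v(x) φ(x) dx = ∫_0^3 (-12*x^3 + 42*x^2 - 18*x) dx. Term by term:
  ∫_0^3 -12*x^3 dx = -243;  ∫_0^3 42*x^2 dx = 378;  ∫_0^3 -18*x dx = -81.
Sum: -243 + 378 − 81 = 54.
So RHS = -∫_0^3 v(x) φ(x) dx = -54.
LHS − RHS = 36 ≠ 0, so the identity fails.
(For a valid weak derivative the identity must hold for EVERY test function, in particular this one. The failure shows v is NOT the weak derivative of u.)
Correct weak derivative would be u'(x) = 4*x - 2.


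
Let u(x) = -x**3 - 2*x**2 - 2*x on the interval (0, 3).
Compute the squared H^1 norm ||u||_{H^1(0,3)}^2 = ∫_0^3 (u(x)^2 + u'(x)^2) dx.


||u||_{H^1}^2 = 92562/35

The H^1 norm (squared) on an interval (0, L) is
  ||u||_{H^1}^2 = ∫_0^L u(x)^2 dx + ∫_0^L u'(x)^2 dx.
Compute u'(x) = -3*x**2 - 4*x - 2.
Then u(x)^2 = x**6 + 4*x**5 + 8*x**4 + 8*x**3 + 4*x**2 and u'(x)^2 = 9*x**4 + 24*x**3 + 28*x**2 + 16*x + 4.
Integrate each monomial from 0 to 3 using ∫_0^3 c·x^n dx = c·3^(n+1)/(n+1):
  ∫_0^3 u(x)^2 dx = ∫_0^3 (x^6 + 4*x^5 + 8*x^4 + 8*x^3 + 4*x^2) dx. Term by term:
    ∫_0^3 x^6 dx = 2187/7;  ∫_0^3 4*x^5 dx = 486;  ∫_0^3 8*x^4 dx = 1944/5;
    ∫_0^3 8*x^3 dx = 162;  ∫_0^3 4*x^2 dx = 36.
  Sum: 2187/7 + 486 + 1944/5 + 162 + 36 = 48483/35.
  ∫_0^3 u'(x)^2 dx = ∫_0^3 (9*x^4 + 24*x^3 + 28*x^2 + 16*x + 4) dx. Term by term:
    ∫_0^3 9*x^4 dx = 2187/5;  ∫_0^3 24*x^3 dx = 486;  ∫_0^3 28*x^2 dx = 252;
    ∫_0^3 16*x dx = 72;  ∫_0^3 4 dx = 12.
  Sum: 2187/5 + 486 + 252 + 72 + 12 = 6297/5.
Adding: ||u||_{H^1}^2 = 48483/35 + 6297/5 = 92562/35.


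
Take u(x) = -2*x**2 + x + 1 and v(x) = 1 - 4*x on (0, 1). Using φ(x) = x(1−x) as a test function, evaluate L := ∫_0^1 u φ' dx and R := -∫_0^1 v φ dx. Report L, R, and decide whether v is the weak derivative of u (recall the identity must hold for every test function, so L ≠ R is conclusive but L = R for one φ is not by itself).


LHS = 1/6, RHS = 1/6. Yes, v = u' weakly.

u(x) = -2*x**2 + x + 1, classical derivative u'(x) = 1 - 4*x.
φ(x) = x(1−x), so φ'(x) = 1 - 2*x.
Note φ(0) = φ(1) = 0, so the boundary term u·φ vanishes.
LHS = ∫_0^1 u(x) φ'(x) dx = ∫_0^1 (4*x^3 - 4*x^2 - x + 1) dx. Term by term:
  ∫_0^1 4*x^3 dx = 1;  ∫_0^1 -4*x^2 dx = -4/3;  ∫_0^1 -x dx = -1/2;
  ∫_0^1 1 dx = 1.
Sum: 1 − 4/3 − 1/2 + 1 = 1/6.
So LHS = 1/6.
∫_0^1 v(x) φ(x) dx = ∫_0^1 (4*x^3 - 5*x^2 + x) dx. Term by term:
  ∫_0^1 4*x^3 dx = 1;  ∫_0^1 -5*x^2 dx = -5/3;  ∫_0^1 x dx = 1/2.
Sum: 1 − 5/3 + 1/2 = -1/6.
So RHS = -∫_0^1 v(x) φ(x) dx = 1/6.
LHS = RHS, so the identity holds for this test φ.
Moreover u is smooth here and v(x) = u'(x) = 1 - 4*x pointwise, so the identity holds for every test function. Hence v is the weak derivative of u.


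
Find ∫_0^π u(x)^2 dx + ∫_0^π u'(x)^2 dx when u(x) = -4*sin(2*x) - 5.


||u||_{H^1(0,π)}^2 = 65*π

u'(x) = -8*cos(2*x).
Expand u² and (u')² and integrate term by term on (0, π), using: for integers n ≥ 1, ∫_0^π sin²(nx) dx = ∫_0^π cos²(nx) dx = π/2; for n ≠ n', ∫_0^π sin(nx)sin(n'x) dx = ∫_0^π cos(nx)cos(n'x) dx = 0; and by product-to-sum, ∫_0^π sin(nx)cos(n'x) dx = ½∫_0^π [sin((n+n')x) + sin((n−n')x)] dx, which is 0 when n+n' is even and 2n/(n²−n'²) when n+n' is odd (it need not vanish on (0, π)). For the constant mode: ∫_0^π 1 dx = π, ∫_0^π cos(nx) dx = 0, ∫_0^π sin(nx) dx = (1−(−1)^n)/n.
  u² squared terms: (-5)²·∫1 dx = 25·π = 25*π;  (-4)²·∫sin(2x)² dx = 16·π/2 = 8*π.
  u² cross terms: 2·(-5)·(-4)·∫1·sin(2x) dx = 40·(0) = 0.
  So ∫_0^π u² dx = 25*π + 8*π + 0 = 33*π.
  (u')² squared terms: (-8)²·∫cos(2x)² dx = 64·π/2 = 32*π.
  So ∫_0^π (u')² dx = 32*π.
||u||_{H^1}^2 = (33*π) + (32*π) = 65*π.


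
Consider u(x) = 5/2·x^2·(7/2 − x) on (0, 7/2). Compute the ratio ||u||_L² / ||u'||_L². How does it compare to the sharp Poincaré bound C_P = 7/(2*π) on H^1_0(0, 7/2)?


||u||_L² / ||u'||_L² = sqrt(14)/4 < C_P = 7/(2*π).

u(x) = 5/2·x^2·(7/2 − x), so u'(x) = 5*x*(7 - 3*x)/2.
u(x) = 5/2·x^2·(7/2 − x) vanishes at x = 0 and x = 7/2, so u ∈ H^1_0(0, 7/2). Differentiate via the product rule and integrate the resulting polynomials term by term.
  ∫_0^7/2 u² dx = ∫_0^7/2 (25*x^6/4 - 175*x^5/4 + 1225*x^4/16) dx. Term by term:
    ∫_0^7/2 25*x^6/4 dx = 2941225/512;  ∫_0^7/2 -175*x^5/4 dx = -20588575/1536;  ∫_0^7/2 1225*x^4/16 dx = 4117715/512.
  Sum: 2941225/512 − 20588575/1536 + 4117715/512 = 588245/1536.
  ∫_0^7/2 (u')² dx = ∫_0^7/2 (225*x^4/4 - 525*x^3/2 + 1225*x^2/4) dx. Term by term:
    ∫_0^7/2 225*x^4/4 dx = 756315/128;  ∫_0^7/2 -525*x^3/2 dx = -1260525/128;  ∫_0^7/2 1225*x^2/4 dx = 420175/96.
  Sum: 756315/128 − 1260525/128 + 420175/96 = 84035/192.
∫_0^7/2 u² dx = 588245/1536, so ||u||_L² = 343*sqrt(30)/96.
∫_0^7/2 (u')² dx = 84035/192, so ||u'||_L² = 49*sqrt(105)/24.
Ratio ||u||_L² / ||u'||_L² = sqrt(14)/4.
Sharp Poincaré constant on H^1_0(0, 7/2) is C_P = L/π = 7/(2*π), achieved by sin(2*π/7·x).
A polynomial bump cannot attain the sharp Poincaré constant (only the first sine eigenfunction does), so the ratio is strictly less than C_P, consistent with ||u||_L² ≤ C_P ||u'||_L².


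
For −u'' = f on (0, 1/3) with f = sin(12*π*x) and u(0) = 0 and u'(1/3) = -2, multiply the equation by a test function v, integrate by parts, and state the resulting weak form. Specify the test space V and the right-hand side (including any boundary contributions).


V = {v ∈ H^1(0, 1/3) : v(0) = 0} (test functions vanish at x = 0 where u is specified); weak form: ∫_0^1/3 u'v' dx = ∫_0^1/3 (sin(12*π*x)) v dx − 2·v(1/3) for all v ∈ V.

Multiply both sides by a test function v and integrate from 0 to 1/3:
  ∫_0^1/3 −u''(x) v(x) dx = ∫_0^1/3 f(x) v(x) dx.
Integrate the LHS by parts once:
  ∫_0^1/3 −u'' v dx = −[u'(x) v(x)]_0^1/3 + ∫_0^1/3 u'(x) v'(x) dx.
Thus ∫_0^1/3 u'(x) v'(x) dx = ∫_0^1/3 f(x) v(x) dx + [u'(x) v(x)]_0^1/3.
Choose V so that boundary terms are either known or forced to vanish.
Mixed BC: u(0) = 0 (Dirichlet) and u'(1/3) = -2 (Neumann). Define V = {v ∈ H^1(0, 1/3) : v(0) = 0}. Then [u' v]_0^1/3 = u'(1/3)·v(1/3) − u'(0)·0 = − 2·v(1/3).
Weak formulation: find u (satisfying any essential BC) such that ∫_0^1/3 u'(x) v'(x) dx = ∫_0^1/3 f v dx − 2·v(1/3) for all v ∈ V (Dirichlet at 0 absorbed into V; Neumann datum at x = 1/3 contributes the boundary term).
Substituting f(x) = sin(12*π*x), the right-hand side is ∫_0^1/3 (sin(12*π*x)) v dx − 2·v(1/3).


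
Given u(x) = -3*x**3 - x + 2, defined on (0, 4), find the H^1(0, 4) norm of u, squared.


||u||_{H^1}^2 = 4043348/105

The H^1 norm (squared) on an interval (0, L) is
  ||u||_{H^1}^2 = ∫_0^L u(x)^2 dx + ∫_0^L u'(x)^2 dx.
Compute u'(x) = -9*x**2 - 1.
Then u(x)^2 = 9*x**6 + 6*x**4 - 12*x**3 + x**2 - 4*x + 4 and u'(x)^2 = 81*x**4 + 18*x**2 + 1.
Integrate each monomial from 0 to 4 using ∫_0^4 c·x^n dx = c·4^(n+1)/(n+1):
  ∫_0^4 u(x)^2 dx = ∫_0^4 (9*x^6 + 6*x^4 - 12*x^3 + x^2 - 4*x + 4) dx. Term by term:
    ∫_0^4 9*x^6 dx = 147456/7;  ∫_0^4 6*x^4 dx = 6144/5;  ∫_0^4 -12*x^3 dx = -768;
    ∫_0^4 x^2 dx = 64/3;  ∫_0^4 -4*x dx = -32;  ∫_0^4 4 dx = 16.
  Sum: 147456/7 + 6144/5 − 768 + 64/3 − 32 + 16 = 2260784/105.
  ∫_0^4 u'(x)^2 dx = ∫_0^4 (81*x^4 + 18*x^2 + 1) dx. Term by term:
    ∫_0^4 81*x^4 dx = 82944/5;  ∫_0^4 18*x^2 dx = 384;  ∫_0^4 1 dx = 4.
  Sum: 82944/5 + 384 + 4 = 84884/5.
Adding: ||u||_{H^1}^2 = 2260784/105 + 84884/5 = 4043348/105.


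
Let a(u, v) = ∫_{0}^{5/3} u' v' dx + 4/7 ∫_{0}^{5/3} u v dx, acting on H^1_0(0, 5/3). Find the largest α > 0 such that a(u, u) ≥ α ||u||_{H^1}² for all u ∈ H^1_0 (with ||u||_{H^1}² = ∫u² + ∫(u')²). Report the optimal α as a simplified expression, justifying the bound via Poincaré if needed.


α = (100 + 63*π^2)/(7*(25 + 9*π^2))

Coercivity of a(·,·) on H^1_0(0, 5/3) means a(u, u) ≥ α ||u||_{H^1}² for every u ∈ H^1_0.
The interval has length L = 5/3, and Poincaré/coercivity depend only on L. Here a(u, u) = ∫(u')² + (4/7)·∫u².
Here 0 < c = 4/7 < 1. The condition a(u,u) ≥ α||u||_{H^1}² reads (1−α)∫(u')² ≥ (α−c)∫u². Any admissible α is ≤ 1 (rapidly oscillating u have ∫u²/∫(u')² → 0), and α = 1 would force 0 ≥ (1−c)∫u², impossible since c < 1; so 1−α > 0. By the sharp Poincaré inequality on H^1_0 of an interval of length L, ∫(u')² ≥ (π/L)²∫u² with equality for the first sine mode sin(π(x−x₀)/L) (x₀ the left endpoint), so the inequality holds for all u iff (1−α)(π/L)² ≥ α − c, i.e. α ≤ ((π/L)² + c)/((π/L)² + 1) = (1 + c(L/π)²)/(1 + (L/π)²). With (π/L)² = 9*π^2/25 and c = 4/7, the largest admissible constant is α = ((π/L)² + c)/((π/L)² + 1).
Simplifying, α = (100 + 63*π^2)/(7*(25 + 9*π^2)).


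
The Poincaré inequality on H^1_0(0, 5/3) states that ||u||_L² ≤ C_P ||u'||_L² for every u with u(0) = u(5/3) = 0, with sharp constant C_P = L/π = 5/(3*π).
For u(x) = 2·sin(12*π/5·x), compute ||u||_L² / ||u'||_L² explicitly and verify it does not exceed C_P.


||u||_L² / ||u'||_L² = 5/(12*π) < C_P = 5/(3*π).

u(x) = 2·sin(12*π/5·x), so u'(x) = 24*π*cos(12*π*x/5)/5.
Writing u(x) = A·sin(kπx/L) with A = 2 and k = 4, use ∫_0^L sin²(kπx/L) dx = L/2 and ∫_0^L cos²(kπx/L) dx = L/2.
u² = 4·sin²(12*π/5·x) and (u')² = 576*π^2/25·cos²(12*π/5·x), and each of sin², cos² integrates to L/2 = 5/6 over (0, 5/3).
∫_0^5/3 u² dx = 10/3, so ||u||_L² = sqrt(30)/3.
∫_0^5/3 (u')² dx = 96*π^2/5, so ||u'||_L² = 4*sqrt(30)*π/5.
Ratio ||u||_L² / ||u'||_L² = 5/(12*π).
Sharp Poincaré constant on H^1_0(0, 5/3) is C_P = L/π = 5/(3*π), achieved by sin(3*π/5·x).
This is the k = 4 harmonic; the ratio L/(kπ) is strictly less than C_P = L/π, consistent with the sharp inequality ||u||_L² ≤ C_P ||u'||_L².


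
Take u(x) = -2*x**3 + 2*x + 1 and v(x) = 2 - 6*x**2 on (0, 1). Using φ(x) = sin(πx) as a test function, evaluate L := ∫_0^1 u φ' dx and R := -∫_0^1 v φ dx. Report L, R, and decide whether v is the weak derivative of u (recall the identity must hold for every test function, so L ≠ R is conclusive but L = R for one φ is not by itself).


LHS = -24/π^3 + 2/π, RHS = -24/π^3 + 2/π. Yes, v = u' weakly.

u(x) = -2*x**3 + 2*x + 1, classical derivative u'(x) = 2 - 6*x**2.
φ(x) = sin(πx), so φ'(x) = π*cos(π*x).
Note φ(0) = φ(1) = 0, so the boundary term u·φ vanishes.
LHS = ∫_0^1 u(x) φ'(x) dx = ∫_0^1 (-2*π*x^3*cos(π*x) + 2*π*x*cos(π*x) + π*cos(π*x)) dx. Term by term:
  ∫_0^1 π*cos(π*x) dx = 0;  ∫_0^1 -2*π*x^3*cos(π*x) dx = -24/π^3 + 6/π;  ∫_0^1 2*π*x*cos(π*x) dx = -4/π.
Sum: 0 + -24/π^3 + 6/π − 4/π = -24/π^3 + 2/π.
So LHS = -24/π^3 + 2/π.
∫_0^1 v(x) φ(x) dx = ∫_0^1 (-6*x^2*sin(π*x) + 2*sin(π*x)) dx. Term by term:
  ∫_0^1 2*sin(π*x) dx = 4/π;  ∫_0^1 -6*x^2*sin(π*x) dx = -6/π + 24/π^3.
Sum: 4/π + -6/π + 24/π^3 = -2/π + 24/π^3.
So RHS = -∫_0^1 v(x) φ(x) dx = -24/π^3 + 2/π.
LHS = RHS, so the identity holds for this test φ.
Moreover u is smooth here and v(x) = u'(x) = 2 - 6*x**2 pointwise, so the identity holds for every test function. Hence v is the weak derivative of u.


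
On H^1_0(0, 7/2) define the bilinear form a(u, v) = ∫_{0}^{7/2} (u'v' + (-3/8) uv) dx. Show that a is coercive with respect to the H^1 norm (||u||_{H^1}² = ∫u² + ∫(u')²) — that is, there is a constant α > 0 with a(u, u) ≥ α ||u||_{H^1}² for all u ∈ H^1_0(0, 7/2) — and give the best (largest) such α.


α = (-147 + 32*π^2)/(8*(4*π^2 + 49))

Coercivity of a(·,·) on H^1_0(0, 7/2) means a(u, u) ≥ α ||u||_{H^1}² for every u ∈ H^1_0.
The interval has length L = 7/2, and Poincaré/coercivity depend only on L. Here a(u, u) = ∫(u')² + (-3/8)·∫u².
Here c = -3/8 < 0 with |c| < (π/L)² = 4*π^2/49, so coercivity still holds. The condition a(u,u) ≥ α||u||_{H^1}² reads (1−α)∫(u')² ≥ (α−c)∫u². Any admissible α is ≤ 1 (rapidly oscillating u have ∫u²/∫(u')² → 0), and α = 1 would force 0 ≥ (1−c)∫u², impossible since c < 1; so 1−α > 0. By the sharp Poincaré inequality on H^1_0 of an interval of length L, ∫(u')² ≥ (π/L)²∫u² with equality for the first sine mode sin(π(x−x₀)/L) (x₀ the left endpoint), so the inequality holds for all u iff (1−α)(π/L)² ≥ α − c, i.e. α ≤ ((π/L)² + c)/((π/L)² + 1) = (1 + c(L/π)²)/(1 + (L/π)²). (Direct route, valid since c ≤ 0: Poincaré gives c∫u² ≥ c(L/π)²∫(u')², so a(u,u) ≥ (1 + c(L/π)²)∫(u')², while ||u||_{H^1}² ≤ (1 + (L/π)²)∫(u')²; dividing yields the same α.) With (π/L)² = 4*π^2/49 and c = -3/8, the largest admissible constant is α = ((π/L)² + c)/((π/L)² + 1).
Simplifying, α = (-147 + 32*π^2)/(8*(4*π^2 + 49)).


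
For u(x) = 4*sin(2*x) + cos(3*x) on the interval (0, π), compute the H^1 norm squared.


||u||_{H^1(0,π)}^2 = -64 + 45*π

u'(x) = -3*sin(3*x) + 8*cos(2*x).
Expand u² and (u')² and integrate term by term on (0, π), using: for integers n ≥ 1, ∫_0^π sin²(nx) dx = ∫_0^π cos²(nx) dx = π/2; for n ≠ n', ∫_0^π sin(nx)sin(n'x) dx = ∫_0^π cos(nx)cos(n'x) dx = 0; and by product-to-sum, ∫_0^π sin(nx)cos(n'x) dx = ½∫_0^π [sin((n+n')x) + sin((n−n')x)] dx, which is 0 when n+n' is even and 2n/(n²−n'²) when n+n' is odd (it need not vanish on (0, π)).
  u² squared terms: (4)²·∫sin(2x)² dx = 16·π/2 = 8*π;  (1)²·∫cos(3x)² dx = 1·π/2 = π/2.
  u² cross terms: 2·(4)·(1)·∫sin(2x)·cos(3x) dx = 8·(-4/5) = -32/5.
  So ∫_0^π u² dx = 8*π + π/2 − 32/5 = -32/5 + 17*π/2.
  (u')² squared terms: (-3)²·∫sin(3x)² dx = 9·π/2 = 9*π/2;  (8)²·∫cos(2x)² dx = 64·π/2 = 32*π.
  (u')² cross terms: 2·(-3)·(8)·∫sin(3x)·cos(2x) dx = -48·(6/5) = -288/5.
  So ∫_0^π (u')² dx = 9*π/2 + 32*π − 288/5 = -288/5 + 73*π/2.
||u||_{H^1}^2 = (-32/5 + 17*π/2) + (-288/5 + 73*π/2) = -64 + 45*π.


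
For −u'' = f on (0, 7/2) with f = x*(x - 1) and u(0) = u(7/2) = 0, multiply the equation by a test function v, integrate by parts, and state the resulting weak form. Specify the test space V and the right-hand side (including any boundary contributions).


V = H^1_0(0, 7/2) (so v(0) = v(7/2) = 0); weak form: ∫_0^7/2 u'v' dx = ∫_0^7/2 (x*(x - 1)) v dx for all v ∈ V.

Multiply both sides by a test function v and integrate from 0 to 7/2:
  ∫_0^7/2 −u''(x) v(x) dx = ∫_0^7/2 f(x) v(x) dx.
Integrate the LHS by parts once:
  ∫_0^7/2 −u'' v dx = −[u'(x) v(x)]_0^7/2 + ∫_0^7/2 u'(x) v'(x) dx.
Thus ∫_0^7/2 u'(x) v'(x) dx = ∫_0^7/2 f(x) v(x) dx + [u'(x) v(x)]_0^7/2.
Choose V so that boundary terms are either known or forced to vanish.
u is Dirichlet: u(0) = u(7/2) = 0. Let V = H^1_0(0, 7/2); then v(0) = v(7/2) = 0, and [u' v]_0^7/2 = 0.
Weak formulation: find u (satisfying any essential BC) such that ∫_0^7/2 u'(x) v'(x) dx = ∫_0^7/2 f v dx for all v ∈ V.
Substituting f(x) = x*(x - 1), the right-hand side is ∫_0^7/2 (x*(x - 1)) v dx.


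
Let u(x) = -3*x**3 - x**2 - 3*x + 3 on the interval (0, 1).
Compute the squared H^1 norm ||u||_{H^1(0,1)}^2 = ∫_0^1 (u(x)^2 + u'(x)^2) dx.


||u||_{H^1}^2 = 1336/21

The H^1 norm (squared) on an interval (0, L) is
  ||u||_{H^1}^2 = ∫_0^L u(x)^2 dx + ∫_0^L u'(x)^2 dx.
Compute u'(x) = -9*x**2 - 2*x - 3.
Then u(x)^2 = 9*x**6 + 6*x**5 + 19*x**4 - 12*x**3 + 3*x**2 - 18*x + 9 and u'(x)^2 = 81*x**4 + 36*x**3 + 58*x**2 + 12*x + 9.
Integrate each monomial from 0 to 1 using ∫_0^1 c·x^n dx = c·1^(n+1)/(n+1):
  ∫_0^1 u(x)^2 dx = ∫_0^1 (9*x^6 + 6*x^5 + 19*x^4 - 12*x^3 + 3*x^2 - 18*x + 9) dx. Term by term:
    ∫_0^1 9*x^6 dx = 9/7;  ∫_0^1 6*x^5 dx = 1;  ∫_0^1 19*x^4 dx = 19/5;
    ∫_0^1 -12*x^3 dx = -3;  ∫_0^1 3*x^2 dx = 1;  ∫_0^1 -18*x dx = -9;
    ∫_0^1 9 dx = 9.
  Sum: 9/7 + 1 + 19/5 − 3 + 1 − 9 + 9 = 143/35.
  ∫_0^1 u'(x)^2 dx = ∫_0^1 (81*x^4 + 36*x^3 + 58*x^2 + 12*x + 9) dx. Term by term:
    ∫_0^1 81*x^4 dx = 81/5;  ∫_0^1 36*x^3 dx = 9;  ∫_0^1 58*x^2 dx = 58/3;
    ∫_0^1 12*x dx = 6;  ∫_0^1 9 dx = 9.
  Sum: 81/5 + 9 + 58/3 + 6 + 9 = 893/15.
Adding: ||u||_{H^1}^2 = 143/35 + 893/15 = 1336/21.


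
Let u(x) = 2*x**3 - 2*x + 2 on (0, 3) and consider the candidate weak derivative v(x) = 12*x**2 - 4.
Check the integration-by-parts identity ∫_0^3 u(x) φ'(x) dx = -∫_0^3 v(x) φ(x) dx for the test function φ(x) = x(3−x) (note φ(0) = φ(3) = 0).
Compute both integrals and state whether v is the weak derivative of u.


LHS = -639/10, RHS = -639/5. No, v is not the weak derivative of u.

u(x) = 2*x**3 - 2*x + 2, classical derivative u'(x) = 6*x**2 - 2.
φ(x) = x(3−x), so φ'(x) = 3 - 2*x.
Note φ(0) = φ(3) = 0, so the boundary term u·φ vanishes.
LHS = ∫_0^3 u(x) φ'(x) dx = ∫_0^3 (-4*x^4 + 6*x^3 + 4*x^2 - 10*x + 6) dx. Term by term:
  ∫_0^3 -4*x^4 dx = -972/5;  ∫_0^3 6*x^3 dx = 243/2;  ∫_0^3 4*x^2 dx = 36;
  ∫_0^3 -10*x dx = -45;  ∫_0^3 6 dx = 18.
Sum: -972/5 + 243/2 + 36 − 45 + 18 = -639/10.
So LHS = -639/10.
∫_0^3 v(x) φ(x) dx = ∫_0^3 (-12*x^4 + 36*x^3 + 4*x^2 - 12*x) dx. Term by term:
  ∫_0^3 -12*x^4 dx = -2916/5;  ∫_0^3 36*x^3 dx = 729;  ∫_0^3 4*x^2 dx = 36;
  ∫_0^3 -12*x dx = -54.
Sum: -2916/5 + 729 + 36 − 54 = 639/5.
So RHS = -∫_0^3 v(x) φ(x) dx = -639/5.
LHS − RHS = 639/10 ≠ 0, so the identity fails.
(For a valid weak derivative the identity must hold for EVERY test function, in particular this one. The failure shows v is NOT the weak derivative of u.)
Correct weak derivative would be u'(x) = 6*x**2 - 2.


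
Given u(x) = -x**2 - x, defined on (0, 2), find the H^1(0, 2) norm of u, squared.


||u||_{H^1}^2 = 566/15

The H^1 norm (squared) on an interval (0, L) is
  ||u||_{H^1}^2 = ∫_0^L u(x)^2 dx + ∫_0^L u'(x)^2 dx.
Compute u'(x) = -2*x - 1.
Then u(x)^2 = x**4 + 2*x**3 + x**2 and u'(x)^2 = 4*x**2 + 4*x + 1.
Integrate each monomial from 0 to 2 using ∫_0^2 c·x^n dx = c·2^(n+1)/(n+1):
  ∫_0^2 u(x)^2 dx = ∫_0^2 (x^4 + 2*x^3 + x^2) dx. Term by term:
    ∫_0^2 x^4 dx = 32/5;  ∫_0^2 2*x^3 dx = 8;  ∫_0^2 x^2 dx = 8/3.
  Sum: 32/5 + 8 + 8/3 = 256/15.
  ∫_0^2 u'(x)^2 dx = ∫_0^2 (4*x^2 + 4*x + 1) dx. Term by term:
    ∫_0^2 4*x^2 dx = 32/3;  ∫_0^2 4*x dx = 8;  ∫_0^2 1 dx = 2.
  Sum: 32/3 + 8 + 2 = 62/3.
Adding: ||u||_{H^1}^2 = 256/15 + 62/3 = 566/15.


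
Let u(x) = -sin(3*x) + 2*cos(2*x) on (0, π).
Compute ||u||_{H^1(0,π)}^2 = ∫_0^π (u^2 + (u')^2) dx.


||u||_{H^1(0,π)}^2 = -24 + 15*π

u'(x) = -4*sin(2*x) - 3*cos(3*x).
Expand u² and (u')² and integrate term by term on (0, π), using: for integers n ≥ 1, ∫_0^π sin²(nx) dx = ∫_0^π cos²(nx) dx = π/2; for n ≠ n', ∫_0^π sin(nx)sin(n'x) dx = ∫_0^π cos(nx)cos(n'x) dx = 0; and by product-to-sum, ∫_0^π sin(nx)cos(n'x) dx = ½∫_0^π [sin((n+n')x) + sin((n−n')x)] dx, which is 0 when n+n' is even and 2n/(n²−n'²) when n+n' is odd (it need not vanish on (0, π)).
  u² squared terms: (-1)²·∫sin(3x)² dx = 1·π/2 = π/2;  (2)²·∫cos(2x)² dx = 4·π/2 = 2*π.
  u² cross terms: 2·(-1)·(2)·∫sin(3x)·cos(2x) dx = -4·(6/5) = -24/5.
  So ∫_0^π u² dx = π/2 + 2*π − 24/5 = -24/5 + 5*π/2.
  (u')² squared terms: (-4)²·∫sin(2x)² dx = 16·π/2 = 8*π;  (-3)²·∫cos(3x)² dx = 9·π/2 = 9*π/2.
  (u')² cross terms: 2·(-4)·(-3)·∫sin(2x)·cos(3x) dx = 24·(-4/5) = -96/5.
  So ∫_0^π (u')² dx = 8*π + 9*π/2 − 96/5 = -96/5 + 25*π/2.
||u||_{H^1}^2 = (-24/5 + 5*π/2) + (-96/5 + 25*π/2) = -24 + 15*π.


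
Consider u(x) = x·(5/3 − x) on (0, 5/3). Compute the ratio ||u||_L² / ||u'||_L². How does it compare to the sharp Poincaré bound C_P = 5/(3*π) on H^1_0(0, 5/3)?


||u||_L² / ||u'||_L² = sqrt(10)/6 < C_P = 5/(3*π).

u(x) = x·(5/3 − x), so u'(x) = 5/3 - 2*x.
u(x) = x·(5/3 − x) vanishes at x = 0 and x = 5/3, so u ∈ H^1_0(0, 5/3). Differentiate via the product rule and integrate the resulting polynomials term by term.
  ∫_0^5/3 u² dx = ∫_0^5/3 (x^4 - 10*x^3/3 + 25*x^2/9) dx. Term by term:
    ∫_0^5/3 x^4 dx = 625/243;  ∫_0^5/3 -10*x^3/3 dx = -3125/486;  ∫_0^5/3 25*x^2/9 dx = 3125/729.
  Sum: 625/243 − 3125/486 + 3125/729 = 625/1458.
  ∫_0^5/3 (u')² dx = ∫_0^5/3 (4*x^2 - 20*x/3 + 25/9) dx. Term by term:
    ∫_0^5/3 4*x^2 dx = 500/81;  ∫_0^5/3 -20*x/3 dx = -250/27;  ∫_0^5/3 25/9 dx = 125/27.
  Sum: 500/81 − 250/27 + 125/27 = 125/81.
∫_0^5/3 u² dx = 625/1458, so ||u||_L² = 25*sqrt(2)/54.
∫_0^5/3 (u')² dx = 125/81, so ||u'||_L² = 5*sqrt(5)/9.
Ratio ||u||_L² / ||u'||_L² = sqrt(10)/6.
Sharp Poincaré constant on H^1_0(0, 5/3) is C_P = L/π = 5/(3*π), achieved by sin(3*π/5·x).
A polynomial bump cannot attain the sharp Poincaré constant (only the first sine eigenfunction does), so the ratio is strictly less than C_P, consistent with ||u||_L² ≤ C_P ||u'||_L².


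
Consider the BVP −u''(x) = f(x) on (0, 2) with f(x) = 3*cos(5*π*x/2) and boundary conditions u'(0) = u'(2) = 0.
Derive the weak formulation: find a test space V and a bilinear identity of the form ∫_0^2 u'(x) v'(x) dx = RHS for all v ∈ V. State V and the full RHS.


V = H^1(0, 2) (no boundary constraint on v; u is determined up to an additive constant); weak form: ∫_0^2 u'v' dx = ∫_0^2 (3*cos(5*π*x/2)) v dx for all v ∈ V.

Multiply both sides by a test function v and integrate from 0 to 2:
  ∫_0^2 −u''(x) v(x) dx = ∫_0^2 f(x) v(x) dx.
Integrate the LHS by parts once:
  ∫_0^2 −u'' v dx = −[u'(x) v(x)]_0^2 + ∫_0^2 u'(x) v'(x) dx.
Thus ∫_0^2 u'(x) v'(x) dx = ∫_0^2 f(x) v(x) dx + [u'(x) v(x)]_0^2.
Choose V so that boundary terms are either known or forced to vanish.
u has homogeneous Neumann: u'(0) = u'(2) = 0. So [u' v]_0^2 = 0·v(2) − 0·v(0) = 0 for any v; take V = H^1(0, 2).
Weak formulation: find u (satisfying any essential BC) such that ∫_0^2 u'(x) v'(x) dx = ∫_0^2 f v dx for all v ∈ V (homogeneous Neumann, so boundary terms vanish).
Substituting f(x) = 3*cos(5*π*x/2), the right-hand side is ∫_0^2 (3*cos(5*π*x/2)) v dx.
Compatibility check (pure Neumann): taking v ≡ 1 ∈ V gives 0 = ∫_0^2 f dx + (0) − (0), i.e. ∫_0^2 f dx must equal u'(0) − u'(2) = 0. Indeed ∫_0^2 (3*cos(5*π*x/2)) dx = 0, so the data are compatible. The solution is then unique only up to an additive constant (fix it e.g. by requiring ∫_0^2 u dx = 0).


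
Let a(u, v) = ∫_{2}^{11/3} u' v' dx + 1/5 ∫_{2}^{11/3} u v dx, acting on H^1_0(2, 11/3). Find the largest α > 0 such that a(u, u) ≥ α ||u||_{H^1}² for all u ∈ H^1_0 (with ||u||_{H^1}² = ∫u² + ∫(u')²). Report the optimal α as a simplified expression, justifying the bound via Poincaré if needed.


α = (5 + 9*π^2)/(25 + 9*π^2)

Coercivity of a(·,·) on H^1_0(2, 11/3) means a(u, u) ≥ α ||u||_{H^1}² for every u ∈ H^1_0.
The interval has length L = 5/3, and Poincaré/coercivity depend only on L. Here a(u, u) = ∫(u')² + (1/5)·∫u².
Here 0 < c = 1/5 < 1. The condition a(u,u) ≥ α||u||_{H^1}² reads (1−α)∫(u')² ≥ (α−c)∫u². Any admissible α is ≤ 1 (rapidly oscillating u have ∫u²/∫(u')² → 0), and α = 1 would force 0 ≥ (1−c)∫u², impossible since c < 1; so 1−α > 0. By the sharp Poincaré inequality on H^1_0 of an interval of length L, ∫(u')² ≥ (π/L)²∫u² with equality for the first sine mode sin(π(x−x₀)/L) (x₀ the left endpoint), so the inequality holds for all u iff (1−α)(π/L)² ≥ α − c, i.e. α ≤ ((π/L)² + c)/((π/L)² + 1) = (1 + c(L/π)²)/(1 + (L/π)²). With (π/L)² = 9*π^2/25 and c = 1/5, the largest admissible constant is α = ((π/L)² + c)/((π/L)² + 1).
Simplifying, α = (5 + 9*π^2)/(25 + 9*π^2).


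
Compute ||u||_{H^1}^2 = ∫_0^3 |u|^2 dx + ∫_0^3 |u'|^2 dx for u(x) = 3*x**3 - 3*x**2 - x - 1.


||u||_{H^1}^2 = 98499/35

The H^1 norm (squared) on an interval (0, L) is
  ||u||_{H^1}^2 = ∫_0^L u(x)^2 dx + ∫_0^L u'(x)^2 dx.
Compute u'(x) = 9*x**2 - 6*x - 1.
Then u(x)^2 = 9*x**6 - 18*x**5 + 3*x**4 + 7*x**2 + 2*x + 1 and u'(x)^2 = 81*x**4 - 108*x**3 + 18*x**2 + 12*x + 1.
Integrate each monomial from 0 to 3 using ∫_0^3 c·x^n dx = c·3^(n+1)/(n+1):
  ∫_0^3 u(x)^2 dx = ∫_0^3 (9*x^6 - 18*x^5 + 3*x^4 + 7*x^2 + 2*x + 1) dx. Term by term:
    ∫_0^3 9*x^6 dx = 19683/7;  ∫_0^3 -18*x^5 dx = -2187;  ∫_0^3 3*x^4 dx = 729/5;
    ∫_0^3 7*x^2 dx = 63;  ∫_0^3 2*x dx = 9;  ∫_0^3 1 dx = 3.
  Sum: 19683/7 − 2187 + 729/5 + 63 + 9 + 3 = 29598/35.
  ∫_0^3 u'(x)^2 dx = ∫_0^3 (81*x^4 - 108*x^3 + 18*x^2 + 12*x + 1) dx. Term by term:
    ∫_0^3 81*x^4 dx = 19683/5;  ∫_0^3 -108*x^3 dx = -2187;  ∫_0^3 18*x^2 dx = 162;
    ∫_0^3 12*x dx = 54;  ∫_0^3 1 dx = 3.
  Sum: 19683/5 − 2187 + 162 + 54 + 3 = 9843/5.
Adding: ||u||_{H^1}^2 = 29598/35 + 9843/5 = 98499/35.


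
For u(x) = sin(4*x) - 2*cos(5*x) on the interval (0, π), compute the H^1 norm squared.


||u||_{H^1(0,π)}^2 = 832/9 + 121*π/2

u'(x) = 10*sin(5*x) + 4*cos(4*x).
Expand u² and (u')² and integrate term by term on (0, π), using: for integers n ≥ 1, ∫_0^π sin²(nx) dx = ∫_0^π cos²(nx) dx = π/2; for n ≠ n', ∫_0^π sin(nx)sin(n'x) dx = ∫_0^π cos(nx)cos(n'x) dx = 0; and by product-to-sum, ∫_0^π sin(nx)cos(n'x) dx = ½∫_0^π [sin((n+n')x) + sin((n−n')x)] dx, which is 0 when n+n' is even and 2n/(n²−n'²) when n+n' is odd (it need not vanish on (0, π)).
  u² squared terms: (-2)²·∫cos(5x)² dx = 4·π/2 = 2*π;  (1)²·∫sin(4x)² dx = 1·π/2 = π/2.
  u² cross terms: 2·(-2)·(1)·∫cos(5x)·sin(4x) dx = -4·(-8/9) = 32/9.
  So ∫_0^π u² dx = 2*π + π/2 + 32/9 = 32/9 + 5*π/2.
  (u')² squared terms: (4)²·∫cos(4x)² dx = 16·π/2 = 8*π;  (10)²·∫sin(5x)² dx = 100·π/2 = 50*π.
  (u')² cross terms: 2·(4)·(10)·∫cos(4x)·sin(5x) dx = 80·(10/9) = 800/9.
  So ∫_0^π (u')² dx = 8*π + 50*π + 800/9 = 800/9 + 58*π.
||u||_{H^1}^2 = (32/9 + 5*π/2) + (800/9 + 58*π) = 832/9 + 121*π/2.


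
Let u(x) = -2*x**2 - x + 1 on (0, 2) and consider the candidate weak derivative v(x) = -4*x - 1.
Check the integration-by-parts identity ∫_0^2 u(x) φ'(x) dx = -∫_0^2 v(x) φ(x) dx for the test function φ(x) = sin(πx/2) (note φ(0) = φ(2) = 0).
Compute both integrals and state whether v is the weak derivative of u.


LHS = 20/π, RHS = 20/π. Yes, v = u' weakly.

u(x) = -2*x**2 - x + 1, classical derivative u'(x) = -4*x - 1.
φ(x) = sin(πx/2), so φ'(x) = π*cos(π*x/2)/2.
Note φ(0) = φ(2) = 0, so the boundary term u·φ vanishes.
LHS = ∫_0^2 u(x) φ'(x) dx = ∫_0^2 (-π*x^2*cos(π*x/2) - π*x*cos(π*x/2)/2 + π*cos(π*x/2)/2) dx. Term by term:
  ∫_0^2 π*cos(π*x/2)/2 dx = 0;  ∫_0^2 -π*x^2*cos(π*x/2) dx = 16/π;  ∫_0^2 -π*x*cos(π*x/2)/2 dx = 4/π.
Sum: 0 + 16/π + 4/π = 20/π.
So LHS = 20/π.
∫_0^2 v(x) φ(x) dx = ∫_0^2 (-4*x*sin(π*x/2) - sin(π*x/2)) dx. Term by term:
  ∫_0^2 -sin(π*x/2) dx = -4/π;  ∫_0^2 -4*x*sin(π*x/2) dx = -16/π.
Sum: -4/π − 16/π = -20/π.
So RHS = -∫_0^2 v(x) φ(x) dx = 20/π.
LHS = RHS, so the identity holds for this test φ.
Moreover u is smooth here and v(x) = u'(x) = -4*x - 1 pointwise, so the identity holds for every test function. Hence v is the weak derivative of u.


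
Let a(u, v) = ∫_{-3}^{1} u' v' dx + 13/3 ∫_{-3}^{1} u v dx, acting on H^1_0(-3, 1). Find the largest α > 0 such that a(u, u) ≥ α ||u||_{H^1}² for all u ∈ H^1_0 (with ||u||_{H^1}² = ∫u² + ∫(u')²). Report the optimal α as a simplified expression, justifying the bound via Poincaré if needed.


α = 1

Coercivity of a(·,·) on H^1_0(-3, 1) means a(u, u) ≥ α ||u||_{H^1}² for every u ∈ H^1_0.
The interval has length L = 4, and Poincaré/coercivity depend only on L. Here a(u, u) = ∫(u')² + (13/3)·∫u².
Here c = 13/3 ≥ 1, so a(u,u) = ∫(u')² + c∫u² ≥ ∫(u')² + ∫u² = ||u||_{H^1}², i.e. α = 1 works. No larger α is possible: a(u,u) ≥ α||u||_{H^1}² means (1−α)∫(u')² ≥ (α−c)∫u², and for the modes u_n = sin(nπ(x−x₀)/L) (x₀ the left endpoint) one has ∫u_n²/∫(u_n')² = (L/(nπ))² → 0, so a(u_n,u_n)/||u_n||_{H^1}² → 1. Hence the optimal constant is α = 1.
Therefore α = 1.


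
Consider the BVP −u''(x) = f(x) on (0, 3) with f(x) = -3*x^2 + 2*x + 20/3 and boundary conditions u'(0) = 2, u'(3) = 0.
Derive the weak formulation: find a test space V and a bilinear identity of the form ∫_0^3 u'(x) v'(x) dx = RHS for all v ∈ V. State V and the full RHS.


V = H^1(0, 3) (v unrestricted at boundary; u is determined up to an additive constant); weak form: ∫_0^3 u'v' dx = ∫_0^3 (-3*x^2 + 2*x + 20/3) v dx − 2·v(0) for all v ∈ V.

Multiply both sides by a test function v and integrate from 0 to 3:
  ∫_0^3 −u''(x) v(x) dx = ∫_0^3 f(x) v(x) dx.
Integrate the LHS by parts once:
  ∫_0^3 −u'' v dx = −[u'(x) v(x)]_0^3 + ∫_0^3 u'(x) v'(x) dx.
Thus ∫_0^3 u'(x) v'(x) dx = ∫_0^3 f(x) v(x) dx + [u'(x) v(x)]_0^3.
Choose V so that boundary terms are either known or forced to vanish.
u has inhomogeneous Neumann u'(0) = 2, u'(3) = 0. [u' v]_0^3 = (0)·v(3) − (2)·v(0) = − 2·v(0). Take V = H^1(0, 3); boundary term becomes part of RHS.
Weak formulation: find u (satisfying any essential BC) such that ∫_0^3 u'(x) v'(x) dx = ∫_0^3 f v dx − 2·v(0) for all v ∈ V (Neumann data are natural BCs: they enter the RHS as boundary terms).
Substituting f(x) = -3*x^2 + 2*x + 20/3, the right-hand side is ∫_0^3 (-3*x^2 + 2*x + 20/3) v dx − 2·v(0).
Compatibility check (pure Neumann): taking v ≡ 1 ∈ V gives 0 = ∫_0^3 f dx + (0) − (2), i.e. ∫_0^3 f dx must equal u'(0) − u'(3) = 2. Indeed ∫_0^3 (-3*x^2 + 2*x + 20/3) dx = 2, so the data are compatible. The solution is then unique only up to an additive constant (fix it e.g. by requiring ∫_0^3 u dx = 0).


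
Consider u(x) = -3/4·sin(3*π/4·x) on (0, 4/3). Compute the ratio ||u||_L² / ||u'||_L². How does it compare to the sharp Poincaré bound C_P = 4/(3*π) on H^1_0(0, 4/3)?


||u||_L² / ||u'||_L² = 4/(3*π) = C_P.

u(x) = -3/4·sin(3*π/4·x), so u'(x) = -9*π*cos(3*π*x/4)/16.
Writing u(x) = A·sin(kπx/L) with A = -3/4 and k = 1, use ∫_0^L sin²(kπx/L) dx = L/2 and ∫_0^L cos²(kπx/L) dx = L/2.
u² = 9/16·sin²(3*π/4·x) and (u')² = 81*π^2/256·cos²(3*π/4·x), and each of sin², cos² integrates to L/2 = 2/3 over (0, 4/3).
∫_0^4/3 u² dx = 3/8, so ||u||_L² = sqrt(6)/4.
∫_0^4/3 (u')² dx = 27*π^2/128, so ||u'||_L² = 3*sqrt(6)*π/16.
Ratio ||u||_L² / ||u'||_L² = 4/(3*π).
Sharp Poincaré constant on H^1_0(0, 4/3) is C_P = L/π = 4/(3*π), achieved by sin(3*π/4·x).
This is the k = 1 eigenfunction (up to amplitude), so the ratio equals the sharp Poincaré constant exactly.


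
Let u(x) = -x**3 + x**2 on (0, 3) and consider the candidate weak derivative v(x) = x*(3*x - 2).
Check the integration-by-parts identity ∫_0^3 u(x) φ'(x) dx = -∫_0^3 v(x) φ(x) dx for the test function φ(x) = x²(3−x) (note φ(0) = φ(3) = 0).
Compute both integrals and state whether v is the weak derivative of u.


LHS = 243/5, RHS = -243/5. No, v is not the weak derivative of u.

u(x) = -x**3 + x**2, classical derivative u'(x) = -3*x**2 + 2*x.
φ(x) = x²(3−x), so φ'(x) = 3*x*(2 - x).
Note φ(0) = φ(3) = 0, so the boundary term u·φ vanishes.
LHS = ∫_0^3 u(x) φ'(x) dx = ∫_0^3 (3*x^5 - 9*x^4 + 6*x^3) dx. Term by term:
  ∫_0^3 3*x^5 dx = 729/2;  ∫_0^3 -9*x^4 dx = -2187/5;  ∫_0^3 6*x^3 dx = 243/2.
Sum: 729/2 − 2187/5 + 243/2 = 243/5.
So LHS = 243/5.
∫_0^3 v(x) φ(x) dx = ∫_0^3 (-3*x^5 + 11*x^4 - 6*x^3) dx. Term by term:
  ∫_0^3 -3*x^5 dx = -729/2;  ∫_0^3 11*x^4 dx = 2673/5;  ∫_0^3 -6*x^3 dx = -243/2.
Sum: -729/2 + 2673/5 − 243/2 = 243/5.
So RHS = -∫_0^3 v(x) φ(x) dx = -243/5.
LHS − RHS = 486/5 ≠ 0, so the identity fails.
(For a valid weak derivative the identity must hold for EVERY test function, in particular this one. The failure shows v is NOT the weak derivative of u.)
Correct weak derivative would be u'(x) = -3*x**2 + 2*x.


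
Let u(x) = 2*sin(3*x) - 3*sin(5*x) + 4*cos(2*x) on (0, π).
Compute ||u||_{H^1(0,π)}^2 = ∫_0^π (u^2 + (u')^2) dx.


||u||_{H^1(0,π)}^2 = 272/7 + 177*π

u'(x) = -8*sin(2*x) + 6*cos(3*x) - 15*cos(5*x).
Expand u² and (u')² and integrate term by term on (0, π), using: for integers n ≥ 1, ∫_0^π sin²(nx) dx = ∫_0^π cos²(nx) dx = π/2; for n ≠ n', ∫_0^π sin(nx)sin(n'x) dx = ∫_0^π cos(nx)cos(n'x) dx = 0; and by product-to-sum, ∫_0^π sin(nx)cos(n'x) dx = ½∫_0^π [sin((n+n')x) + sin((n−n')x)] dx, which is 0 when n+n' is even and 2n/(n²−n'²) when n+n' is odd (it need not vanish on (0, π)).
  u² squared terms: (-3)²·∫sin(5x)² dx = 9·π/2 = 9*π/2;  (2)²·∫sin(3x)² dx = 4·π/2 = 2*π;  (4)²·∫cos(2x)² dx = 16·π/2 = 8*π.
  u² cross terms: 2·(-3)·(2)·∫sin(5x)·sin(3x) dx = -12·(0) = 0;  2·(-3)·(4)·∫sin(5x)·cos(2x) dx = -24·(10/21) = -80/7;  2·(2)·(4)·∫sin(3x)·cos(2x) dx = 16·(6/5) = 96/5.
  So ∫_0^π u² dx = 9*π/2 + 2*π + 8*π + 0 − 80/7 + 96/5 = 272/35 + 29*π/2.
  (u')² squared terms: (-15)²·∫cos(5x)² dx = 225·π/2 = 225*π/2;  (-8)²·∫sin(2x)² dx = 64·π/2 = 32*π;  (6)²·∫cos(3x)² dx = 36·π/2 = 18*π.
  (u')² cross terms: 2·(-15)·(-8)·∫cos(5x)·sin(2x) dx = 240·(-4/21) = -320/7;  2·(-15)·(6)·∫cos(5x)·cos(3x) dx = -180·(0) = 0;  2·(-8)·(6)·∫sin(2x)·cos(3x) dx = -96·(-4/5) = 384/5.
  So ∫_0^π (u')² dx = 225*π/2 + 32*π + 18*π − 320/7 + 0 + 384/5 = 1088/35 + 325*π/2.
||u||_{H^1}^2 = (272/35 + 29*π/2) + (1088/35 + 325*π/2) = 272/7 + 177*π.
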